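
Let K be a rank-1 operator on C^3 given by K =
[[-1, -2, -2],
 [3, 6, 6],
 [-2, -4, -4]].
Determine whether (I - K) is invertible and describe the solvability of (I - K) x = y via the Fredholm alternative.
(I - K) is singular (det(I - K) = 0, i.e. 1 ∈ sigma(K)). (I - K) x = y is solvable iff y ⊥ ker((I - K)^*) = span{(-1, -2, -2)}, i.e. iff -y_1 - 2y_2 - 2y_3 = 0. When solvable, the solutions are x = y + c·(1, -3, 2), c arbitrary (ker(I - K) = span{(1, -3, 2)}, dimension 1).

K has rank 1, so it is an outer product K = u v^T: every row of K is a multiple of one row vector. Reading off the entries, u = (1, -3, 2) and v = (-1, -2, -2) (row i of K equals u_i·v^T). A rank-one matrix u v^T satisfies K u = u (v·u) and kills the (2)-dimensional subspace v^⊥, so its characteristic polynomial is lambda^2 (lambda - v·u) with v·u = tr K = 1. Hence the eigenvalues of I - K are 1 (multiplicity 2) and 1 - (1) = 0, so det(I - K) = 0. (Direct check: I - K =
[[2, 2, 2],
 [-3, -5, -6],
 [2, 4, 5]]
has determinant 0.) So 1 is an eigenvalue of K and (I - K) is not invertible. The finite-dimensional Fredholm alternative says: either (I - K) is invertible, or ker(I - K) ≠ {0} and then range(I - K) = ker((I - K)^*)^⊥, with dim ker(I - K) = dim ker((I - K)^*). We are in the second case, so we need both kernels. Kernel of I - K: (I - K) u = u - u (v·u) = u - u = 0, so ker(I - K) = span{u} = span{(1, -3, 2)} (it is exactly 1-dimensional because rank(I - K) = 2). Kernel of the adjoint: K is real, so (I - K)^* = I - K^T = I - v u^T, and (I - v u^T) v = v - v (u·v) = 0; hence ker((I - K)^*) = span{v} = span{(-1, -2, -2)}. Therefore (I - K) x = y is solvable iff <y, v> = 0, i.e. iff -y_1 - 2y_2 - 2y_3 = 0. When this holds, K y = u (v·y) = 0, so (I - K) y = y and x = y is a particular solution; the full solution set is the line x = y + c·u = y + c·(1, -3, 2), c ∈ C.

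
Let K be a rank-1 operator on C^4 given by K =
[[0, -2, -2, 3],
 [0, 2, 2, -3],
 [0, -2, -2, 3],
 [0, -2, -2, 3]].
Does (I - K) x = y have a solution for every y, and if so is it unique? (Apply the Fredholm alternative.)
(I - K) is invertible (det(I - K) = -2 ≠ 0), so for every y in C^4 the equation (I - K) x = y has a unique solution.

K has rank 1, so it is an outer product K = u v^T: every row of K is a multiple of one row vector. Reading off the entries, u = (1, -1, 1, 1) and v = (0, -2, -2, 3) (row i of K equals u_i·v^T). A rank-one matrix u v^T satisfies K u = u (v·u) and kills the (3)-dimensional subspace v^⊥, so its characteristic polynomial is lambda^3 (lambda - v·u) with v·u = tr K = 3. Hence the eigenvalues of I - K are 1 (multiplicity 3) and 1 - (3) = -2, so det(I - K) = -2. (Direct check: I - K =
[[1, 2, 2, -3],
 [0, -1, -2, 3],
 [0, 2, 3, -3],
 [0, 2, 2, -2]]
has determinant -2.) The finite-dimensional Fredholm alternative says: either (I - K) is invertible, or ker(I - K) ≠ {0} and then range(I - K) = ker((I - K)^*)^⊥, with dim ker(I - K) = dim ker((I - K)^*). Since det(I - K) ≠ 0, 1 is not an eigenvalue of K and ker(I - K) = {0}, so we are in the first case: for every y there is a unique x = (I - K)^(-1) y. Explicitly, by the Sherman–Morrison formula, (I - u v^T)^(-1) = I + u v^T/(1 - v·u), i.e. (I - K)^(-1) = I + K/(-2).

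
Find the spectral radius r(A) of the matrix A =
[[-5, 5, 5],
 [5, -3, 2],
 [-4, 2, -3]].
r(A) = 6

The eigenvalues of A are the roots of its characteristic polynomial. With M = A (coefficients from the trace, the sum of principal 2x2 minors, and det A):
  p(λ) = det(λ I - M) = λ^3 + 11λ^2 + 30λ.
The constant term is 0, so λ = 0 is a root. Dividing out λ leaves p(λ) = λ(λ^2 + 11λ + 30). For λ^2 + 11λ + 30 the discriminant is 1. It is a perfect square (1^2), so the roots are rational: λ = (-11 ± 1)/2 = -5, -6.
Thus the eigenvalues (to 4 decimals) are -5 (modulus 5); -6 (modulus 6); 0 (modulus 0). The spectral radius is the largest modulus: r(A) = 6. (Cross-check: r(A) ≤ ||A||_2 ≈ 10.1786; equality holds whenever A is normal, though it can also hold for some non-normal A.)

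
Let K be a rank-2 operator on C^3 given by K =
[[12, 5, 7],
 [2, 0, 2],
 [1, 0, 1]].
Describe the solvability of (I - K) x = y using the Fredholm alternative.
(I - K) is invertible (det(I - K) = -17 ≠ 0), so for every y in C^3 the equation (I - K) x = y has a unique solution.

K has rank 2 and factors as K = U V^T = u1 v1^T + u2 v2^T with u1 = (-3, 2, 1), v1 = (-2, -1, -1), u2 = (2, 2, 1), v2 = (3, 1, 2) (multiplying out reproduces the displayed K). The nonzero eigenvalues of U V^T coincide with those of the 2 x 2 matrix G = V^T U = [[v1·u1, v1·u2], [v2·u1, v2·u2]] = [[3, -7], [-5, 10]], and by the Sylvester determinant identity det(I_3 - U V^T) = det(I_2 - V^T U) = det([[-2, 7], [5, -9]]) = (-2)(-9) - (7)(5) = -17. (Direct check: I - K =
[[-11, -5, -7],
 [-2, 1, -2],
 [-1, 0, 0]]
has determinant -17.) The finite-dimensional Fredholm alternative says: either (I - K) is invertible, or ker(I - K) ≠ {0} and then range(I - K) = ker((I - K)^*)^⊥, with dim ker(I - K) = dim ker((I - K)^*). Since det(I - K) ≠ 0, 1 is not an eigenvalue of K and ker(I - K) = {0}, so we are in the first case: for every y there is a unique x = (I - K)^(-1) y. (Explicitly, by the Woodbury identity, (I - U V^T)^(-1) = I + U (I_2 - G)^(-1) V^T.)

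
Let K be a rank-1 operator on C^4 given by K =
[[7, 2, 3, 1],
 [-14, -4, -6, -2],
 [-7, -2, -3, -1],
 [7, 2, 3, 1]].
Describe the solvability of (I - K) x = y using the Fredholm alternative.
(I - K) is singular (det(I - K) = 0, i.e. 1 ∈ sigma(K)). (I - K) x = y is solvable iff y ⊥ ker((I - K)^*) = span{(7, 2, 3, 1)}, i.e. iff 7y_1 + 2y_2 + 3y_3 + y_4 = 0. When solvable, the solutions are x = y + c·(1, -2, -1, 1), c arbitrary (ker(I - K) = span{(1, -2, -1, 1)}, dimension 1).

K has rank 1, so it is an outer product K = u v^T: every row of K is a multiple of one row vector. Reading off the entries, u = (1, -2, -1, 1) and v = (7, 2, 3, 1) (row i of K equals u_i·v^T). A rank-one matrix u v^T satisfies K u = u (v·u) and kills the (3)-dimensional subspace v^⊥, so its characteristic polynomial is lambda^3 (lambda - v·u) with v·u = tr K = 1. Hence the eigenvalues of I - K are 1 (multiplicity 3) and 1 - (1) = 0, so det(I - K) = 0. (Direct check: I - K =
[[-6, -2, -3, -1],
 [14, 5, 6, 2],
 [7, 2, 4, 1],
 [-7, -2, -3, 0]]
has determinant 0.) So 1 is an eigenvalue of K and (I - K) is not invertible. The finite-dimensional Fredholm alternative says: either (I - K) is invertible, or ker(I - K) ≠ {0} and then range(I - K) = ker((I - K)^*)^⊥, with dim ker(I - K) = dim ker((I - K)^*). We are in the second case, so we need both kernels. Kernel of I - K: (I - K) u = u - u (v·u) = u - u = 0, so ker(I - K) = span{u} = span{(1, -2, -1, 1)} (it is exactly 1-dimensional because rank(I - K) = 3). Kernel of the adjoint: K is real, so (I - K)^* = I - K^T = I - v u^T, and (I - v u^T) v = v - v (u·v) = 0; hence ker((I - K)^*) = span{v} = span{(7, 2, 3, 1)}. Therefore (I - K) x = y is solvable iff <y, v> = 0, i.e. iff 7y_1 + 2y_2 + 3y_3 + y_4 = 0. When this holds, K y = u (v·y) = 0, so (I - K) y = y and x = y is a particular solution; the full solution set is the line x = y + c·u = y + c·(1, -2, -1, 1), c ∈ C.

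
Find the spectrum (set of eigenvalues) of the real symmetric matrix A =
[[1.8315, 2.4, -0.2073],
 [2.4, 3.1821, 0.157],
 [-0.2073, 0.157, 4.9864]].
sigma(A) ≈ {0, 5} (5 with multiplicity 2)

A is real symmetric, so its spectrum consists of real eigenvalues. Expanding the characteristic polynomial of the displayed matrix gives
  det(λ I - A) = p(λ) = λ^3 + (-10)λ^2 + (25)λ + (-0.001).
Solving p(λ) = 0 yields eigenvalues ≈ 0, 5, 5. (A is shown rounded to 4 decimals, so these recover the underlying integer eigenvalues to within that precision.)
Verification: the trace of A = 10 equals the sum of eigenvalues 10, and det(A) ≈ 0.0010 matches the eigenvalue product 0.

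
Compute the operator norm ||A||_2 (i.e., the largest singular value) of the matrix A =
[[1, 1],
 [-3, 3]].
||A||_2 = sqrt(18) ≈ 4.2426 (= sqrt(largest eigenvalue of A^T A))

||A||_2 = sigma_max(A) = sqrt(lambda_max(A^T A)). Form the symmetric matrix M = A^T A =
[[10, -8],
 [-8, 10]].
Its characteristic polynomial (trace, determinant of M give the coefficients) is
  p(λ) = det(λ I - M) = λ^2 - 20λ + 36.
For λ^2 - 20λ + 36 the discriminant is 256. It is a perfect square (16^2), so the roots are rational: λ = (20 ± 16)/2 = 18, 2.
So the eigenvalues of A^T A are ≈ 2, 18 (all ≥ 0, as they must be for A^T A). The largest is λ_max = 18, hence ||A||_2 = sqrt(λ_max) = sqrt(18) ≈ 4.2426.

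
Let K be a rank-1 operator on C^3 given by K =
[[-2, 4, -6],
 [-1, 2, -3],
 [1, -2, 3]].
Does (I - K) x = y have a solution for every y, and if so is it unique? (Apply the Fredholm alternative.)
(I - K) is invertible (det(I - K) = -2 ≠ 0), so for every y in C^3 the equation (I - K) x = y has a unique solution.

K has rank 1, so it is an outer product K = u v^T: every row of K is a multiple of one row vector. Reading off the entries, u = (2, 1, -1) and v = (-1, 2, -3) (row i of K equals u_i·v^T). A rank-one matrix u v^T satisfies K u = u (v·u) and kills the (2)-dimensional subspace v^⊥, so its characteristic polynomial is lambda^2 (lambda - v·u) with v·u = tr K = 3. Hence the eigenvalues of I - K are 1 (multiplicity 2) and 1 - (3) = -2, so det(I - K) = -2. (Direct check: I - K =
[[3, -4, 6],
 [1, -1, 3],
 [-1, 2, -2]]
has determinant -2.) The finite-dimensional Fredholm alternative says: either (I - K) is invertible, or ker(I - K) ≠ {0} and then range(I - K) = ker((I - K)^*)^⊥, with dim ker(I - K) = dim ker((I - K)^*). Since det(I - K) ≠ 0, 1 is not an eigenvalue of K and ker(I - K) = {0}, so we are in the first case: for every y there is a unique x = (I - K)^(-1) y. Explicitly, by the Sherman–Morrison formula, (I - u v^T)^(-1) = I + u v^T/(1 - v·u), i.e. (I - K)^(-1) = I + K/(-2).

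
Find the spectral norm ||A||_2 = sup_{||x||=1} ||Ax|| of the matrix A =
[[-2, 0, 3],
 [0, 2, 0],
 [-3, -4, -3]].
||A||_2 ≈ 6.0302 (= sqrt(largest eigenvalue of A^T A))

||A||_2 = sigma_max(A) = sqrt(lambda_max(A^T A)). Form the symmetric matrix M = A^T A =
[[13, 12, 3],
 [12, 20, 12],
 [3, 12, 18]].
Its characteristic polynomial (trace, sum of principal 2x2 minors, determinant of M give the coefficients) is
  p(λ) = det(λ I - M) = λ^3 - 51λ^2 + 557λ - 900.
No integer candidate from the rational root theorem (±divisors of 900) is a root, so the roots are irrational. The cubic discriminant is Δ = 76502677 > 0, so there are three distinct real roots. p(1) = -393 and p(2) = 18 have opposite signs, so a root lies in (1, 2); Newton's method refines it to λ ≈ 1.951. p(12) = 168 and p(13) = -81 have opposite signs, so a root lies in (12, 13); Newton's method refines it to λ ≈ 12.6862. p(36) = -288 and p(37) = 543 have opposite signs, so a root lies in (36, 37); Newton's method refines it to λ ≈ 36.3628. Check (Vieta): the three roots sum to 51, matching tr M = 51.
So the eigenvalues of A^T A are ≈ 1.951, 12.6862, 36.3628 (all ≥ 0, as they must be for A^T A). The largest is λ_max ≈ 36.3628, hence ||A||_2 = sqrt(λ_max) ≈ 6.0302.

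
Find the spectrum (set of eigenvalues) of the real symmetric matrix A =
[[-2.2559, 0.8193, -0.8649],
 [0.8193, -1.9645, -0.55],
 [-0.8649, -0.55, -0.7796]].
sigma(A) ≈ {-3, -2, 0}

A is real symmetric, so its spectrum consists of real eigenvalues. Expanding the characteristic polynomial of the displayed matrix gives
  det(λ I - A) = p(λ) = λ^3 + (5)λ^2 + (6)λ + (0).
Solving p(λ) = 0 yields eigenvalues ≈ -3, -2, 0. (A is shown rounded to 4 decimals, so these recover the underlying integer eigenvalues to within that precision.)
Verification: the trace of A = -5 equals the sum of eigenvalues -5, and det(A) ≈ -0.0002 matches the eigenvalue product 0.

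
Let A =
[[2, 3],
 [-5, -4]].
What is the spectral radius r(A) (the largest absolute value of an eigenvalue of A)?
r(A) = sqrt(7) ≈ 2.6458

The eigenvalues of A are the roots of its characteristic polynomial. With M = A (coefficients from the trace and determinant):
  p(λ) = det(λ I - M) = λ^2 + 2λ + 7.
For λ^2 + 2λ + 7 the discriminant is -24. It is negative, so the roots are the complex-conjugate pair λ = -1 ± (sqrt(24)/2) i ≈ -1 ± 2.4495i. For a conjugate pair the product of the roots equals the constant term, so |λ|^2 = 7 and |λ| = sqrt(7) ≈ 2.6458.
Thus the eigenvalues (to 4 decimals) are -1 ± 2.4495i (modulus 2.6458). The spectral radius is the largest modulus: r(A) = sqrt(7) ≈ 2.6458. (Cross-check: r(A) ≤ ||A||_2 ≈ 7.2854; equality holds whenever A is normal, though it can also hold for some non-normal A.)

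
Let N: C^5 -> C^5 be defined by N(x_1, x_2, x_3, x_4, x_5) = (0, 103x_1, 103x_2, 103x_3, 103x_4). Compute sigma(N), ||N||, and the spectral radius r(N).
sigma(N) = {0}; ||N|| = 103; r(N) = 0. (N is nilpotent with N^5 = 0.)

On C^5, N is a strictly lower-triangular matrix with 103 on the subdiagonal and zeros elsewhere, so its characteristic polynomial is lambda^5 and every eigenvalue is 0: sigma(N) = {0}. For the operator norm, N e_i = 103e_{i+1} for i = 1, ..., 4 and N e_5 = 0, so the singular values of N are 103 (with multiplicity 4) and 0; hence ||N|| = 103. The spectral radius r(N) = max|lambda| = 0. Note ||N|| > r(N) — characteristic of non-normal nilpotent operators. Indeed N^5 = 0.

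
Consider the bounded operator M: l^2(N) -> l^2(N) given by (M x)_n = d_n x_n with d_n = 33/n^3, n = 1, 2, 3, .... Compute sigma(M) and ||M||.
sigma(M) = {33/n^3 : n ≥ 1} ∪ {0}; ||M|| = 33

A bounded diagonal operator on l^2 with diagonal entries d_n has spectrum equal to the closure of {d_n : n ≥ 1}: every d_n is an eigenvalue (with eigenvector e_n), so {d_n} ⊂ sigma(M); the spectrum is closed, so its closure is too; and for lambda not in the closure, (M - lambda I) has bounded inverse (the diagonal entries 1/(d_n - lambda) are bounded). For our sequence d_n = 33/n^3, n = 1, 2, 3, ...:
  - {d_n} = {33/n^3 : n ≥ 1}; the only limit point is 0
  - closure = {33/n^3 : n ≥ 1} ∪ {0}
For the norm: a diagonal operator has ||M|| = sup_n |d_n|. Here d_n = 33/n^3 is positive and decreasing, so sup_n |d_n| = d_1 = 33. So ||M|| = 33.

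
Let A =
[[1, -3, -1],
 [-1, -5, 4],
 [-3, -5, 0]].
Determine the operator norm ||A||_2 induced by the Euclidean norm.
||A||_2 ≈ 8.3845 (= sqrt(largest eigenvalue of A^T A))

||A||_2 = sigma_max(A) = sqrt(lambda_max(A^T A)). Form the symmetric matrix M = A^T A =
[[11, 17, -5],
 [17, 59, -17],
 [-5, -17, 17]].
Its characteristic polynomial (trace, sum of principal 2x2 minors, determinant of M give the coefficients) is
  p(λ) = det(λ I - M) = λ^3 - 87λ^2 + 1236λ - 4356.
No integer candidate from the rational root theorem (±divisors of 4356) is a root, so the roots are irrational. The cubic discriminant is Δ = 455496912 > 0, so there are three distinct real roots. p(5) = -226 and p(6) = 144 have opposite signs, so a root lies in (5, 6); Newton's method refines it to λ ≈ 5.564. p(11) = 44 and p(12) = -324 have opposite signs, so a root lies in (11, 12); Newton's method refines it to λ ≈ 11.1365. p(70) = -1136 and p(71) = 2744 have opposite signs, so a root lies in (70, 71); Newton's method refines it to λ ≈ 70.2995. Check (Vieta): the three roots sum to 87, matching tr M = 87.
So the eigenvalues of A^T A are ≈ 5.564, 11.1365, 70.2995 (all ≥ 0, as they must be for A^T A). The largest is λ_max ≈ 70.2995, hence ||A||_2 = sqrt(λ_max) ≈ 8.3845.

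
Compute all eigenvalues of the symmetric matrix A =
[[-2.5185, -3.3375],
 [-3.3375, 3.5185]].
sigma(A) ≈ {-4, 5}

A is real symmetric, so its spectrum consists of real eigenvalues. Expanding the characteristic polynomial of the displayed matrix gives
  det(λ I - A) = p(λ) = λ^2 + (-1)λ + (-20).
Solving p(λ) = 0 yields eigenvalues ≈ -4, 5. (A is shown rounded to 4 decimals, so these recover the underlying integer eigenvalues to within that precision.)
Verification: the trace of A = 1 equals the sum of eigenvalues 1, and det(A) ≈ -20.0002 matches the eigenvalue product -20.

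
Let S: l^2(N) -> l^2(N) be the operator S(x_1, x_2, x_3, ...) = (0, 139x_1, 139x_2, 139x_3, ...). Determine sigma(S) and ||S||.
sigma(S) = closed disk {z in C : |z| ≤ 139}; ||S|| = 139

Note S = 139·U where U is the unit right shift (U x)_k = x_{k-1} (with x_0 := 0); so ||S|| = 139||U|| and sigma(S) = 139·sigma(U). ||S x||^2 = sum_{k≥1} |139x_k|^2 = 19321||x||^2, so ||S|| = 139 and sigma(S) ⊂ {|z| ≤ 139}. For any |lambda| < 139, the equation (S - lambda I) x = 0 forces x_1 = 0, then 139x_k = lambda x_{k+1} ⇒ x = 0, so S has no eigenvalues. But (S - lambda I) is not surjective for |lambda| < 139: solving (S - lambda I) x = e_1 would require x_n proportional to (lambda/139)^(-n), which is not in l^2. So every |lambda| < 139 lies in the residual spectrum. The boundary |lambda| = 139 is in the approximate point spectrum (the spectrum is closed). Hence sigma(S) is the closed disk of radius 139.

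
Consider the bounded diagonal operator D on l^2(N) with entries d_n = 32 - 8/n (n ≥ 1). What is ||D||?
||D|| = 32

For a diagonal operator on l^2 with entries d_n, ||D|| = sup_n |d_n|. Here d_1 = 24, d_2 = 28, ..., and d_n = 32 - 8/n increases monotonically toward 32. All terms lie in [24, 32), so |d_n| = d_n and the supremum is the limit 32, which is not attained by any individual d_n. Hence ||D|| = 32.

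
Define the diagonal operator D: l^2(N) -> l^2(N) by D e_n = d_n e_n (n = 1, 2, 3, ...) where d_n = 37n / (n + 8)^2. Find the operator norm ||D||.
||D|| = 37/32 (attained at n = 8)

For D diagonal, ||D|| = sup_n |d_n|. Treat f(x) = 37x / (x + 8)^2 for real x > 0. By the quotient rule, f'(x) = 37(8 - x)/(x + 8)^3, which is positive for x < 8 and negative for x > 8. So f has a unique maximum at x = 8, and since 8 is a positive integer, the supremum over n ≥ 1 is attained at n = 8: d_8 = 37·8/(8 + 8)^2 = 37·8/256 = 37/32. Hence ||D|| = 37/32.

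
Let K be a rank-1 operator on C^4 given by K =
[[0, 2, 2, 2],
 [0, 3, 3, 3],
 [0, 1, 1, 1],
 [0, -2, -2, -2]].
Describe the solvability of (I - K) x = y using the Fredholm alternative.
(I - K) is invertible (det(I - K) = -1 ≠ 0), so for every y in C^4 the equation (I - K) x = y has a unique solution.

K has rank 1, so it is an outer product K = u v^T: every row of K is a multiple of one row vector. Reading off the entries, u = (2, 3, 1, -2) and v = (0, 1, 1, 1) (row i of K equals u_i·v^T). A rank-one matrix u v^T satisfies K u = u (v·u) and kills the (3)-dimensional subspace v^⊥, so its characteristic polynomial is lambda^3 (lambda - v·u) with v·u = tr K = 2. Hence the eigenvalues of I - K are 1 (multiplicity 3) and 1 - (2) = -1, so det(I - K) = -1. (Direct check: I - K =
[[1, -2, -2, -2],
 [0, -2, -3, -3],
 [0, -1, 0, -1],
 [0, 2, 2, 3]]
has determinant -1.) The finite-dimensional Fredholm alternative says: either (I - K) is invertible, or ker(I - K) ≠ {0} and then range(I - K) = ker((I - K)^*)^⊥, with dim ker(I - K) = dim ker((I - K)^*). Since det(I - K) ≠ 0, 1 is not an eigenvalue of K and ker(I - K) = {0}, so we are in the first case: for every y there is a unique x = (I - K)^(-1) y. Explicitly, by the Sherman–Morrison formula, (I - u v^T)^(-1) = I + u v^T/(1 - v·u), i.e. (I - K)^(-1) = I - K.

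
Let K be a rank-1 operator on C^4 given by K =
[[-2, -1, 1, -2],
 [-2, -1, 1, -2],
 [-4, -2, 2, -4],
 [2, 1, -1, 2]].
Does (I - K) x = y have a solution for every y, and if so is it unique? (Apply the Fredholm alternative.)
(I - K) is singular (det(I - K) = 0, i.e. 1 ∈ sigma(K)). (I - K) x = y is solvable iff y ⊥ ker((I - K)^*) = span{(-2, -1, 1, -2)}, i.e. iff -2y_1 - y_2 + y_3 - 2y_4 = 0. When solvable, the solutions are x = y + c·(1, 1, 2, -1), c arbitrary (ker(I - K) = span{(1, 1, 2, -1)}, dimension 1).

K has rank 1, so it is an outer product K = u v^T: every row of K is a multiple of one row vector. Reading off the entries, u = (1, 1, 2, -1) and v = (-2, -1, 1, -2) (row i of K equals u_i·v^T). A rank-one matrix u v^T satisfies K u = u (v·u) and kills the (3)-dimensional subspace v^⊥, so its characteristic polynomial is lambda^3 (lambda - v·u) with v·u = tr K = 1. Hence the eigenvalues of I - K are 1 (multiplicity 3) and 1 - (1) = 0, so det(I - K) = 0. (Direct check: I - K =
[[3, 1, -1, 2],
 [2, 2, -1, 2],
 [4, 2, -1, 4],
 [-2, -1, 1, -1]]
has determinant 0.) So 1 is an eigenvalue of K and (I - K) is not invertible. The finite-dimensional Fredholm alternative says: either (I - K) is invertible, or ker(I - K) ≠ {0} and then range(I - K) = ker((I - K)^*)^⊥, with dim ker(I - K) = dim ker((I - K)^*). We are in the second case, so we need both kernels. Kernel of I - K: (I - K) u = u - u (v·u) = u - u = 0, so ker(I - K) = span{u} = span{(1, 1, 2, -1)} (it is exactly 1-dimensional because rank(I - K) = 3). Kernel of the adjoint: K is real, so (I - K)^* = I - K^T = I - v u^T, and (I - v u^T) v = v - v (u·v) = 0; hence ker((I - K)^*) = span{v} = span{(-2, -1, 1, -2)}. Therefore (I - K) x = y is solvable iff <y, v> = 0, i.e. iff -2y_1 - y_2 + y_3 - 2y_4 = 0. When this holds, K y = u (v·y) = 0, so (I - K) y = y and x = y is a particular solution; the full solution set is the line x = y + c·u = y + c·(1, 1, 2, -1), c ∈ C.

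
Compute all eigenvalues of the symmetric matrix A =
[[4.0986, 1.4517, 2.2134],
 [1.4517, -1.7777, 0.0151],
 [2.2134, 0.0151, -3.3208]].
sigma(A) ≈ {-4, -2, 5}

A is real symmetric, so its spectrum consists of real eigenvalues. Expanding the characteristic polynomial of the displayed matrix gives
  det(λ I - A) = p(λ) = λ^3 + (1)λ^2 + (-22)λ + (-40).
Solving p(λ) = 0 yields eigenvalues ≈ -4, -2, 5. (A is shown rounded to 4 decimals, so these recover the underlying integer eigenvalues to within that precision.)
Verification: the trace of A = -1 equals the sum of eigenvalues -1, and det(A) ≈ 39.9993 matches the eigenvalue product 40.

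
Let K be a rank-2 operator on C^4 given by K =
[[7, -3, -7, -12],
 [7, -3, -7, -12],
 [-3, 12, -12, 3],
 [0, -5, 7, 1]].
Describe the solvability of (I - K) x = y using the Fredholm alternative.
(I - K) is invertible (det(I - K) = -66 ≠ 0), so for every y in C^4 the equation (I - K) x = y has a unique solution.

K has rank 2 and factors as K = U V^T = u1 v1^T + u2 v2^T with u1 = (-3, -3, -3, 2), v1 = (-1, -1, 3, 2), u2 = (2, 2, -3, 1), v2 = (2, -3, 1, -3) (multiplying out reproduces the displayed K). The nonzero eigenvalues of U V^T coincide with those of the 2 x 2 matrix G = V^T U = [[v1·u1, v1·u2], [v2·u1, v2·u2]] = [[1, -11], [-6, -8]], and by the Sylvester determinant identity det(I_4 - U V^T) = det(I_2 - V^T U) = det([[0, 11], [6, 9]]) = (0)(9) - (11)(6) = -66. (Direct check: I - K =
[[-6, 3, 7, 12],
 [-7, 4, 7, 12],
 [3, -12, 13, -3],
 [0, 5, -7, 0]]
has determinant -66.) The finite-dimensional Fredholm alternative says: either (I - K) is invertible, or ker(I - K) ≠ {0} and then range(I - K) = ker((I - K)^*)^⊥, with dim ker(I - K) = dim ker((I - K)^*). Since det(I - K) ≠ 0, 1 is not an eigenvalue of K and ker(I - K) = {0}, so we are in the first case: for every y there is a unique x = (I - K)^(-1) y. (Explicitly, by the Woodbury identity, (I - U V^T)^(-1) = I + U (I_2 - G)^(-1) V^T.)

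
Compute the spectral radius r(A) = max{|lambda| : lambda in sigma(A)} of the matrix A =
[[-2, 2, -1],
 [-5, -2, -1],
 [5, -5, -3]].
r(A) ≈ 4.9007

The eigenvalues of A are the roots of its characteristic polynomial. With M = A (coefficients from the trace, the sum of principal 2x2 minors, and det A):
  p(λ) = det(λ I - M) = λ^3 + 7λ^2 + 26λ + 77.
No integer candidate from the rational root theorem (±divisors of 77) is a root, so the roots are irrational. The cubic discriminant is Δ = -50655 < 0, so there is one real root and a complex-conjugate pair. p(-5) = -3 and p(-4) = 21 have opposite signs, so a root lies in (-5, -4); Newton's method refines it to λ ≈ -4.9007. Dividing out (λ - (-4.9007)) leaves approximately λ^2 + 2.0993λ + 15.712. For λ^2 + 2.0993λ + 15.712 the discriminant is -58.441. It is negative, so the remaining roots are the complex-conjugate pair λ ≈ -1.0496 ± 3.8223i. Their product equals the constant term, so |λ|^2 ≈ 15.712 and |λ| ≈ 3.9638.
Thus the eigenvalues (to 4 decimals) are -4.9007 (modulus 4.9007); -1.0496 ± 3.8223i (modulus 3.9638). The spectral radius is the largest modulus: r(A) ≈ 4.9007. (Cross-check: r(A) ≤ ||A||_2 ≈ 8.3036; equality holds whenever A is normal, though it can also hold for some non-normal A.)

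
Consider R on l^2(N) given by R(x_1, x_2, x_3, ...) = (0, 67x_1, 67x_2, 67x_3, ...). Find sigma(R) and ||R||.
sigma(R) = closed disk {z in C : |z| ≤ 67}; ||R|| = 67

Note R = 67·U where U is the unit right shift (U x)_k = x_{k-1} (with x_0 := 0); so ||R|| = 67||U|| and sigma(R) = 67·sigma(U). ||R x||^2 = sum_{k≥1} |67x_k|^2 = 4489||x||^2, so ||R|| = 67 and sigma(R) ⊂ {|z| ≤ 67}. For any |lambda| < 67, the equation (R - lambda I) x = 0 forces x_1 = 0, then 67x_k = lambda x_{k+1} ⇒ x = 0, so R has no eigenvalues. But (R - lambda I) is not surjective for |lambda| < 67: solving (R - lambda I) x = e_1 would require x_n proportional to (lambda/67)^(-n), which is not in l^2. So every |lambda| < 67 lies in the residual spectrum. The boundary |lambda| = 67 is in the approximate point spectrum (the spectrum is closed). Hence sigma(R) is the closed disk of radius 67.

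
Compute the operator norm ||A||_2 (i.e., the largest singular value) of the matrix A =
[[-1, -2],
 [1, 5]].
||A||_2 = sqrt((31 + sqrt(925))/2) ≈ 5.5414 (= sqrt(largest eigenvalue of A^T A))

||A||_2 = sigma_max(A) = sqrt(lambda_max(A^T A)). Form the symmetric matrix M = A^T A =
[[2, 7],
 [7, 29]].
Its characteristic polynomial (trace, determinant of M give the coefficients) is
  p(λ) = det(λ I - M) = λ^2 - 31λ + 9.
For λ^2 - 31λ + 9 the discriminant is 925. It is nonnegative but not a perfect square, so the roots are real and irrational: λ = (31 ± sqrt(925))/2 ≈ 30.7069, 0.2931.
So the eigenvalues of A^T A are ≈ 0.2931, 30.7069 (all ≥ 0, as they must be for A^T A). The largest is λ_max = (31 + sqrt(925))/2 ≈ 30.7069, hence ||A||_2 = sqrt(λ_max) = sqrt((31 + sqrt(925))/2) ≈ 5.5414.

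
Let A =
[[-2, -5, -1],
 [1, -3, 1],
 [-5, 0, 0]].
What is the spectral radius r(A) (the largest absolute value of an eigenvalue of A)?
r(A) = sqrt(20) ≈ 4.4721

The eigenvalues of A are the roots of its characteristic polynomial. With M = A (coefficients from the trace, the sum of principal 2x2 minors, and det A):
  p(λ) = det(λ I - M) = λ^3 + 5λ^2 + 6λ - 40.
By the rational root theorem any rational root is an integer divisor of 40. Testing λ = 2: p(2) = 8 + 20 + 12 - 40 = 0, so λ = 2 is a root. Dividing out (λ - 2) leaves p(λ) = (λ - 2)(λ^2 + 7λ + 20). For λ^2 + 7λ + 20 the discriminant is -31. It is negative, so the roots are the complex-conjugate pair λ = -7/2 ± (sqrt(31)/2) i ≈ -3.5 ± 2.7839i. For a conjugate pair the product of the roots equals the constant term, so |λ|^2 = 20 and |λ| = sqrt(20) ≈ 4.4721.
Thus the eigenvalues (to 4 decimals) are -3.5 ± 2.7839i (modulus 4.4721); 2 (modulus 2). The spectral radius is the largest modulus: r(A) = sqrt(20) ≈ 4.4721. (Cross-check: r(A) ≤ ||A||_2 ≈ 6.292; equality holds whenever A is normal, though it can also hold for some non-normal A.)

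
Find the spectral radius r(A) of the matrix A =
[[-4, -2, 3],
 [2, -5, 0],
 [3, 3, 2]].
r(A) ≈ 5.7035

The eigenvalues of A are the roots of its characteristic polynomial. With M = A (coefficients from the trace, the sum of principal 2x2 minors, and det A):
  p(λ) = det(λ I - M) = λ^3 + 7λ^2 - 3λ - 111.
No integer candidate from the rational root theorem (±divisors of 111) is a root, so the roots are irrational. The cubic discriminant is Δ = -137868 < 0, so there is one real root and a complex-conjugate pair. p(3) = -30 and p(4) = 53 have opposite signs, so a root lies in (3, 4); Newton's method refines it to λ ≈ 3.4123. Dividing out (λ - (3.4123)) leaves approximately λ^2 + 10.4123λ + 32.5296. For λ^2 + 10.4123λ + 32.5296 the discriminant is -21.7028. It is negative, so the remaining roots are the complex-conjugate pair λ ≈ -5.2061 ± 2.3293i. Their product equals the constant term, so |λ|^2 ≈ 32.5296 and |λ| ≈ 5.7035.
Thus the eigenvalues (to 4 decimals) are 3.4123 (modulus 3.4123); -5.2061 ± 2.3293i (modulus 5.7035). The spectral radius is the largest modulus: r(A) ≈ 5.7035. (Cross-check: r(A) ≤ ||A||_2 ≈ 6.4902; equality holds whenever A is normal, though it can also hold for some non-normal A.)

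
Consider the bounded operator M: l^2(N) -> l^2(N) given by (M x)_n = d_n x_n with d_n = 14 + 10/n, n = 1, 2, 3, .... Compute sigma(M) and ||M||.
sigma(M) = {14 + 10/n : n ≥ 1} ∪ {14}; ||M|| = 24

A bounded diagonal operator on l^2 with diagonal entries d_n has spectrum equal to the closure of {d_n : n ≥ 1}: every d_n is an eigenvalue (with eigenvector e_n), so {d_n} ⊂ sigma(M); the spectrum is closed, so its closure is too; and for lambda not in the closure, (M - lambda I) has bounded inverse (the diagonal entries 1/(d_n - lambda) are bounded). For our sequence d_n = 14 + 10/n, n = 1, 2, 3, ...:
  - {d_n} = {14 + 10/n : n ≥ 1}; the only limit point is 14
  - closure = {14 + 10/n : n ≥ 1} ∪ {14}
For the norm: a diagonal operator has ||M|| = sup_n |d_n|. Here d_n = 14 + 10/n is positive and decreasing, so sup_n |d_n| = d_1 = 14 + 10 = 24. So ||M|| = 24.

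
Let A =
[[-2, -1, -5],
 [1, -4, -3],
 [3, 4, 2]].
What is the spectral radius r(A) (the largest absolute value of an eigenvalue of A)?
r(A) ≈ 4.7085

The eigenvalues of A are the roots of its characteristic polynomial. With M = A (coefficients from the trace, the sum of principal 2x2 minors, and det A):
  p(λ) = det(λ I - M) = λ^3 + 4λ^2 + 24λ + 77.
No integer candidate from the rational root theorem (±divisors of 77) is a root, so the roots are irrational. The cubic discriminant is Δ = -92819 < 0, so there is one real root and a complex-conjugate pair. p(-4) = -19 and p(-3) = 14 have opposite signs, so a root lies in (-4, -3); Newton's method refines it to λ ≈ -3.4731. Dividing out (λ - (-3.4731)) leaves approximately λ^2 + 0.5269λ + 22.1701. For λ^2 + 0.5269λ + 22.1701 the discriminant is -88.403. It is negative, so the remaining roots are the complex-conjugate pair λ ≈ -0.2634 ± 4.7011i. Their product equals the constant term, so |λ|^2 ≈ 22.1701 and |λ| ≈ 4.7085.
Thus the eigenvalues (to 4 decimals) are -3.4731 (modulus 3.4731); -0.2634 ± 4.7011i (modulus 4.7085). The spectral radius is the largest modulus: r(A) ≈ 4.7085. (Cross-check: r(A) ≤ ||A||_2 ≈ 8.111; equality holds whenever A is normal, though it can also hold for some non-normal A.)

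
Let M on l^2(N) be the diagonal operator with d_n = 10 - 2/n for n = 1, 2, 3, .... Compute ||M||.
||M|| = 10

For a diagonal operator on l^2 with entries d_n, ||M|| = sup_n |d_n|. Here d_1 = 8, d_2 = 9, ..., and d_n = 10 - 2/n increases monotonically toward 10. All terms lie in [8, 10), so |d_n| = d_n and the supremum is the limit 10, which is not attained by any individual d_n. Hence ||M|| = 10.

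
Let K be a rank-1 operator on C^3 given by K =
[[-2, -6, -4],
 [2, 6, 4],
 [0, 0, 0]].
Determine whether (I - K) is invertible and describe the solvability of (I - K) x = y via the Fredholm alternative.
(I - K) is invertible (det(I - K) = -3 ≠ 0), so for every y in C^3 the equation (I - K) x = y has a unique solution.

K has rank 1, so it is an outer product K = u v^T: every row of K is a multiple of one row vector. Reading off the entries, u = (-2, 2, 0) and v = (1, 3, 2) (row i of K equals u_i·v^T). A rank-one matrix u v^T satisfies K u = u (v·u) and kills the (2)-dimensional subspace v^⊥, so its characteristic polynomial is lambda^2 (lambda - v·u) with v·u = tr K = 4. Hence the eigenvalues of I - K are 1 (multiplicity 2) and 1 - (4) = -3, so det(I - K) = -3. (Direct check: I - K =
[[3, 6, 4],
 [-2, -5, -4],
 [0, 0, 1]]
has determinant -3.) The finite-dimensional Fredholm alternative says: either (I - K) is invertible, or ker(I - K) ≠ {0} and then range(I - K) = ker((I - K)^*)^⊥, with dim ker(I - K) = dim ker((I - K)^*). Since det(I - K) ≠ 0, 1 is not an eigenvalue of K and ker(I - K) = {0}, so we are in the first case: for every y there is a unique x = (I - K)^(-1) y. Explicitly, by the Sherman–Morrison formula, (I - u v^T)^(-1) = I + u v^T/(1 - v·u), i.e. (I - K)^(-1) = I + K/(-3).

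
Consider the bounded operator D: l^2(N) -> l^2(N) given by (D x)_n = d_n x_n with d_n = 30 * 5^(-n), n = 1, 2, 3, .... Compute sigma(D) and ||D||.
sigma(D) = {30 * 5^(-n) : n ≥ 1} ∪ {0}; ||D|| = 6

A bounded diagonal operator on l^2 with diagonal entries d_n has spectrum equal to the closure of {d_n : n ≥ 1}: every d_n is an eigenvalue (with eigenvector e_n), so {d_n} ⊂ sigma(D); the spectrum is closed, so its closure is too; and for lambda not in the closure, (D - lambda I) has bounded inverse (the diagonal entries 1/(d_n - lambda) are bounded). For our sequence d_n = 30 * 5^(-n), n = 1, 2, 3, ...:
  - {d_n} = {30 * 5^(-n) : n ≥ 1}; the only limit point is 0
  - closure = {30 * 5^(-n) : n ≥ 1} ∪ {0}
For the norm: a diagonal operator has ||D|| = sup_n |d_n|. Here d_n = 30 * 5^(-n) is positive and decreasing, so sup_n |d_n| = d_1 = 30/5 = 6. So ||D|| = 6.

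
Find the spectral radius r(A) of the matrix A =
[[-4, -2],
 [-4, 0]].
r(A) = (4 + sqrt(48))/2 ≈ 5.4641

The eigenvalues of A are the roots of its characteristic polynomial. With M = A (coefficients from the trace and determinant):
  p(λ) = det(λ I - M) = λ^2 + 4λ - 8.
For λ^2 + 4λ - 8 the discriminant is 48. It is nonnegative but not a perfect square, so the roots are real and irrational: λ = (-4 ± sqrt(48))/2 ≈ 1.4641, -5.4641.
Thus the eigenvalues (to 4 decimals) are 1.4641 (modulus 1.4641); -5.4641 (modulus 5.4641). The spectral radius is the largest modulus: r(A) = (4 + sqrt(48))/2 ≈ 5.4641. (Cross-check: r(A) ≤ ||A||_2 ≈ 5.8416; equality holds whenever A is normal, though it can also hold for some non-normal A.)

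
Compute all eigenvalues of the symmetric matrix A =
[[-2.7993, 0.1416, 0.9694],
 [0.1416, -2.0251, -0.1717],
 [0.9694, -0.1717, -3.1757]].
sigma(A) ≈ {-4, -2} (-2 with multiplicity 2)

A is real symmetric, so its spectrum consists of real eigenvalues. Expanding the characteristic polynomial of the displayed matrix gives
  det(λ I - A) = p(λ) = λ^3 + (8)λ^2 + (20)λ + (16).
Solving p(λ) = 0 yields eigenvalues ≈ -4, -2, -2. (A is shown rounded to 4 decimals, so these recover the underlying integer eigenvalues to within that precision.)
Verification: the trace of A = -8 equals the sum of eigenvalues -8, and det(A) ≈ -16.0005 matches the eigenvalue product -16.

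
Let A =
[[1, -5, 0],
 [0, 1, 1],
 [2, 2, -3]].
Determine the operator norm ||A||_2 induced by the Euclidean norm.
||A||_2 ≈ 5.5845 (= sqrt(largest eigenvalue of A^T A))

||A||_2 = sigma_max(A) = sqrt(lambda_max(A^T A)). Form the symmetric matrix M = A^T A =
[[5, -1, -6],
 [-1, 30, -5],
 [-6, -5, 10]].
Its characteristic polynomial (trace, sum of principal 2x2 minors, determinant of M give the coefficients) is
  p(λ) = det(λ I - M) = λ^3 - 45λ^2 + 438λ - 225.
No integer candidate from the rational root theorem (±divisors of 225) is a root, so the roots are irrational. The cubic discriminant is Δ = 48819537 > 0, so there are three distinct real roots. p(0) = -225 and p(1) = 169 have opposite signs, so a root lies in (0, 1); Newton's method refines it to λ ≈ 0.5437. p(13) = 61 and p(14) = -169 have opposite signs, so a root lies in (13, 14); Newton's method refines it to λ ≈ 13.2693. p(31) = -101 and p(32) = 479 have opposite signs, so a root lies in (31, 32); Newton's method refines it to λ ≈ 31.187. Check (Vieta): the three roots sum to 45, matching tr M = 45.
So the eigenvalues of A^T A are ≈ 0.5437, 13.2693, 31.187 (all ≥ 0, as they must be for A^T A). The largest is λ_max ≈ 31.187, hence ||A||_2 = sqrt(λ_max) ≈ 5.5845.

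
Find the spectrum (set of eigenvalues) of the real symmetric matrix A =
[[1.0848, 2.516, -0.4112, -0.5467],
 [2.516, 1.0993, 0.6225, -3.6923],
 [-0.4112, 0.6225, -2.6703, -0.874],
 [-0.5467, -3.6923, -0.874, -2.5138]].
sigma(A) ≈ {-5, -3, 0, 5}

A is real symmetric, so its spectrum consists of real eigenvalues. Expanding the characteristic polynomial of the displayed matrix gives
  det(λ I - A) = p(λ) = λ^4 + (3)λ^3 + (-25)λ^2 + (-75)λ + (0.0056).
Solving p(λ) = 0 yields eigenvalues ≈ -5, -3, 0, 5. (A is shown rounded to 4 decimals, so these recover the underlying integer eigenvalues to within that precision.)
Verification: the trace of A = -3 equals the sum of eigenvalues -3, and det(A) ≈ 0.0056 matches the eigenvalue product 0.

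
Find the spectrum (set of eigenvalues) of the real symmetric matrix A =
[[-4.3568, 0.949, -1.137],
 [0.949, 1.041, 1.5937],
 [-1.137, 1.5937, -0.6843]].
sigma(A) ≈ {-5, -1, 2}

A is real symmetric, so its spectrum consists of real eigenvalues. Expanding the characteristic polynomial of the displayed matrix gives
  det(λ I - A) = p(λ) = λ^3 + (4)λ^2 + (-7)λ + (-10).
Solving p(λ) = 0 yields eigenvalues ≈ -5, -1, 2. (A is shown rounded to 4 decimals, so these recover the underlying integer eigenvalues to within that precision.)
Verification: the trace of A = -4 equals the sum of eigenvalues -4, and det(A) ≈ 10.0006 matches the eigenvalue product 10.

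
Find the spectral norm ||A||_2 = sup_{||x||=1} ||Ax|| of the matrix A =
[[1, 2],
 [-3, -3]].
||A||_2 = sqrt((23 + sqrt(493))/2) ≈ 4.7541 (= sqrt(largest eigenvalue of A^T A))

||A||_2 = sigma_max(A) = sqrt(lambda_max(A^T A)). Form the symmetric matrix M = A^T A =
[[10, 11],
 [11, 13]].
Its characteristic polynomial (trace, determinant of M give the coefficients) is
  p(λ) = det(λ I - M) = λ^2 - 23λ + 9.
For λ^2 - 23λ + 9 the discriminant is 493. It is nonnegative but not a perfect square, so the roots are real and irrational: λ = (23 ± sqrt(493))/2 ≈ 22.6018, 0.3982.
So the eigenvalues of A^T A are ≈ 0.3982, 22.6018 (all ≥ 0, as they must be for A^T A). The largest is λ_max = (23 + sqrt(493))/2 ≈ 22.6018, hence ||A||_2 = sqrt(λ_max) = sqrt((23 + sqrt(493))/2) ≈ 4.7541.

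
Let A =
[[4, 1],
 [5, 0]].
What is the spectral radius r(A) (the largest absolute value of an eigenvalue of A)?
r(A) = 5

The eigenvalues of A are the roots of its characteristic polynomial. With M = A (coefficients from the trace and determinant):
  p(λ) = det(λ I - M) = λ^2 - 4λ - 5.
For λ^2 - 4λ - 5 the discriminant is 36. It is a perfect square (6^2), so the roots are rational: λ = (4 ± 6)/2 = 5, -1.
Thus the eigenvalues (to 4 decimals) are 5 (modulus 5); -1 (modulus 1). The spectral radius is the largest modulus: r(A) = 5. (Cross-check: r(A) ≤ ||A||_2 ≈ 6.434; equality holds whenever A is normal, though it can also hold for some non-normal A.)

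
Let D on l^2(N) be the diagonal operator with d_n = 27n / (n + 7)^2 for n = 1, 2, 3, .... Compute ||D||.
||D|| = 27/28 (attained at n = 7)

For D diagonal, ||D|| = sup_n |d_n|. Treat f(x) = 27x / (x + 7)^2 for real x > 0. By the quotient rule, f'(x) = 27(7 - x)/(x + 7)^3, which is positive for x < 7 and negative for x > 7. So f has a unique maximum at x = 7, and since 7 is a positive integer, the supremum over n ≥ 1 is attained at n = 7: d_7 = 27·7/(7 + 7)^2 = 27·7/196 = 27/28. Hence ||D|| = 27/28.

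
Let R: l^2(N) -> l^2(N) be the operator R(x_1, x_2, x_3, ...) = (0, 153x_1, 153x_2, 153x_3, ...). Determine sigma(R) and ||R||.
sigma(R) = closed disk {z in C : |z| ≤ 153}; ||R|| = 153

Note R = 153·U where U is the unit right shift (U x)_k = x_{k-1} (with x_0 := 0); so ||R|| = 153||U|| and sigma(R) = 153·sigma(U). ||R x||^2 = sum_{k≥1} |153x_k|^2 = 23409||x||^2, so ||R|| = 153 and sigma(R) ⊂ {|z| ≤ 153}. For any |lambda| < 153, the equation (R - lambda I) x = 0 forces x_1 = 0, then 153x_k = lambda x_{k+1} ⇒ x = 0, so R has no eigenvalues. But (R - lambda I) is not surjective for |lambda| < 153: solving (R - lambda I) x = e_1 would require x_n proportional to (lambda/153)^(-n), which is not in l^2. So every |lambda| < 153 lies in the residual spectrum. The boundary |lambda| = 153 is in the approximate point spectrum (the spectrum is closed). Hence sigma(R) is the closed disk of radius 153.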